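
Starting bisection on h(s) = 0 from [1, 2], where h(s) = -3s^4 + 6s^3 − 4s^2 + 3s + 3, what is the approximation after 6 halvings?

1.765625

s = 1.5 gives h = 3.5625, positive; keep [1.5, 2]
s = 1.75 gives h = 0.019531, positive; keep [1.75, 2]
s = 1.875 gives h = -2.965576, negative; keep [1.75, 1.875]
s = 1.8125 gives h = -1.3538, negative; keep [1.75, 1.8125]
s = 1.78125 gives h = -0.6388, negative; keep [1.75, 1.78125]
s = 1.765625 gives h = -0.3027, negative; keep [1.75, 1.765625]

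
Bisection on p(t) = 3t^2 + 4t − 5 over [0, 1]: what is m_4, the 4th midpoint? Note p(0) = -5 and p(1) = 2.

m = 0.5, p(m) = -2.25 (−); new bracket [0.5, 1]
m = 0.75, p(m) = -0.3125 (−); new bracket [0.75, 1]
m = 0.875, p(m) = 0.796875 (+); new bracket [0.75, 0.875]
m = 0.8125, p(m) = 0.2305 (+); new bracket [0.75, 0.8125]

0.8125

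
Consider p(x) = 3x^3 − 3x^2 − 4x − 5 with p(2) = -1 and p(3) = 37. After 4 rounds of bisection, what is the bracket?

[2, 2.0625]

p(2.5) = 13.125 > 0, so the root lies in [2, 2.5]
p(2.25) = 4.984375 > 0, so the root lies in [2, 2.25]
p(2.125) = 1.740234 > 0, so the root lies in [2, 2.125]
p(2.0625) = 0.3093 > 0, so the root lies in [2, 2.0625]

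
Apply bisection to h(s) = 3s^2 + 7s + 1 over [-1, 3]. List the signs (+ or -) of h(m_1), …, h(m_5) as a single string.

++--+

midpoint 1: h = 11 > 0 → [-1, 1]
midpoint 0: h = 1 > 0 → [-1, 0]
midpoint -0.5: h = -1.75 < 0 → [-0.5, 0]
midpoint -0.25: h = -0.5625 < 0 → [-0.25, 0]
midpoint -0.125: h = 0.1719 > 0 → [-0.25, -0.125]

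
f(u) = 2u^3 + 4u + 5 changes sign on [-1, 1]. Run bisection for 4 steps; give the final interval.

[-1, -0.875]

midpoint 0: f = 5 > 0 → [-1, 0]
midpoint -0.5: f = 2.75 > 0 → [-1, -0.5]
midpoint -0.75: f = 1.15625 > 0 → [-1, -0.75]
midpoint -0.875: f = 0.1602 > 0 → [-1, -0.875]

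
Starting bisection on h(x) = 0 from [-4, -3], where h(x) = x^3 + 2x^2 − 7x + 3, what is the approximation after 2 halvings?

x = -3.5 gives h = 9.125, positive; keep [-4, -3.5]
x = -3.75 gives h = 4.640625, positive; keep [-4, -3.75]

-3.75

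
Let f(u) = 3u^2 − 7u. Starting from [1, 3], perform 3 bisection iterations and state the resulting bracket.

[2.25, 2.5]

u = 2 gives f = -2, negative; keep [2, 3]
u = 2.5 gives f = 1.25, positive; keep [2, 2.5]
u = 2.25 gives f = -0.5625, negative; keep [2.25, 2.5]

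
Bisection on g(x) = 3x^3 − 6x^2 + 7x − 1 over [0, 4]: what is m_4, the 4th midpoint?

x = 2 gives g = 13, positive; keep [0, 2]
x = 1 gives g = 3, positive; keep [0, 1]
x = 0.5 gives g = 1.375, positive; keep [0, 0.5]
x = 0.25 gives g = 0.4219, positive; keep [0, 0.25]

0.25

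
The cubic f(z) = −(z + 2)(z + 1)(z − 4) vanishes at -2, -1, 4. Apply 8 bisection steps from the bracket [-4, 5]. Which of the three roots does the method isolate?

f(0.5) = 13.125 > 0, so the root lies in [0.5, 5]
f(2.75) = 22.265625 > 0, so the root lies in [2.75, 5]
f(3.875) = 3.580078 > 0, so the root lies in [3.875, 5]
f(4.4375) = -15.3142 < 0, so the root lies in [3.875, 4.4375]
f(4.15625) = -4.9599 < 0, so the root lies in [3.875, 4.15625]
f(4.015625) = -0.4714 < 0, so the root lies in [3.875, 4.015625]
f(3.9453125) = 1.6079 > 0, so the root lies in [3.9453125, 4.015625]
f(3.98046875) = 0.5817 > 0, so the root lies in [3.98046875, 4.015625]

4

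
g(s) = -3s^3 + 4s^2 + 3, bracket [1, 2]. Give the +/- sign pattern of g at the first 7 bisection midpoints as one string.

+-+-+++

m = 1.5, g(m) = 1.875 (+); new bracket [1.5, 2]
m = 1.75, g(m) = -0.828125 (−); new bracket [1.5, 1.75]
m = 1.625, g(m) = 0.689453 (+); new bracket [1.625, 1.75]
m = 1.6875, g(m) = -0.0256 (−); new bracket [1.625, 1.6875]
m = 1.65625, g(m) = 0.3426 (+); new bracket [1.65625, 1.6875]
m = 1.671875, g(m) = 0.1612 (+); new bracket [1.671875, 1.6875]
m = 1.6796875, g(m) = 0.0684 (+); new bracket [1.6796875, 1.6875]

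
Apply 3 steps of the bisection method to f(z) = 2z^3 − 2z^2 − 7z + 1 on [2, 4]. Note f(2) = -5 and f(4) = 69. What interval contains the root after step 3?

[2.25, 2.5]

midpoint 3: f = 16 > 0 → [2, 3]
midpoint 2.5: f = 2.25 > 0 → [2, 2.5]
midpoint 2.25: f = -2.09375 < 0 → [2.25, 2.5]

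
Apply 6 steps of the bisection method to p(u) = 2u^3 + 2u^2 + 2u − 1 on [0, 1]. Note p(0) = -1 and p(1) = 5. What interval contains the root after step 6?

p(0.5) = 0.75 > 0, so the root lies in [0, 0.5]
p(0.25) = -0.34375 < 0, so the root lies in [0.25, 0.5]
p(0.375) = 0.136719 > 0, so the root lies in [0.25, 0.375]
p(0.3125) = -0.1187 < 0, so the root lies in [0.3125, 0.375]
p(0.34375) = 0.0051 > 0, so the root lies in [0.3125, 0.34375]
p(0.328125) = -0.0578 < 0, so the root lies in [0.328125, 0.34375]

[0.328125, 0.34375]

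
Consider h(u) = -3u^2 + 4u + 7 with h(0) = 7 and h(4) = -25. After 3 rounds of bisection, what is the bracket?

m = 2, h(m) = 3 (+); new bracket [2, 4]
m = 3, h(m) = -8 (−); new bracket [2, 3]
m = 2.5, h(m) = -1.75 (−); new bracket [2, 2.5]

[2, 2.5]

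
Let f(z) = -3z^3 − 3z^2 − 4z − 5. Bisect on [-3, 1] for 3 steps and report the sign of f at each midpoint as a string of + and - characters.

f(-1) = -1 < 0, so the root lies in [-3, -1]
f(-2) = 15 > 0, so the root lies in [-2, -1]
f(-1.5) = 4.375 > 0, so the root lies in [-1.5, -1]

-++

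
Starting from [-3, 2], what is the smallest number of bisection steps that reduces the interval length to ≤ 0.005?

Width after n steps is 5/2^n. Need 2^n ≥ 5/0.005 = 1000.
2^9 = 512 < 1000 ≤ 2^10 = 1024, so n = 10.

10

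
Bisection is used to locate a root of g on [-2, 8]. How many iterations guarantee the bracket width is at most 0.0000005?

25

Width after n steps is 10/2^n. Need 2^n ≥ 10/0.0000005 = 20000000.
2^24 = 16777216 < 20000000 ≤ 2^25 = 33554432, so n = 25.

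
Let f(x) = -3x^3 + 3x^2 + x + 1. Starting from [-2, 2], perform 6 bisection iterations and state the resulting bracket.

[1.375, 1.4375]

midpoint 0: f = 1 > 0 → [0, 2]
midpoint 1: f = 2 > 0 → [1, 2]
midpoint 1.5: f = -0.875 < 0 → [1, 1.5]
midpoint 1.25: f = 1.0781 > 0 → [1.25, 1.5]
midpoint 1.375: f = 0.248 > 0 → [1.375, 1.5]
midpoint 1.4375: f = -0.2747 < 0 → [1.375, 1.4375]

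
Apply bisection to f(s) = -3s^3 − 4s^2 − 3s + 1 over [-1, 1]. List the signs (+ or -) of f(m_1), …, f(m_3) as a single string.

+--

midpoint 0: f = 1 > 0 → [0, 1]
midpoint 0.5: f = -1.875 < 0 → [0, 0.5]
midpoint 0.25: f = -0.046875 < 0 → [0, 0.25]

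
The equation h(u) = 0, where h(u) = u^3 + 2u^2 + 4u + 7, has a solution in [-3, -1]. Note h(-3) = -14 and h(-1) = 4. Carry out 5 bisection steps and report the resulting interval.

u = -2 gives h = -1, negative; keep [-2, -1]
u = -1.5 gives h = 2.125, positive; keep [-2, -1.5]
u = -1.75 gives h = 0.765625, positive; keep [-2, -1.75]
u = -1.875 gives h = -0.0605, negative; keep [-1.875, -1.75]
u = -1.8125 gives h = 0.366, positive; keep [-1.875, -1.8125]

[-1.875, -1.8125]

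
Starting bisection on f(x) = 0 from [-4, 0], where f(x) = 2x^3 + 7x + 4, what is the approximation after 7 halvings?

-0.53125

midpoint -2: f = -26 < 0 → [-2, 0]
midpoint -1: f = -5 < 0 → [-1, 0]
midpoint -0.5: f = 0.25 > 0 → [-1, -0.5]
midpoint -0.75: f = -2.0938 < 0 → [-0.75, -0.5]
midpoint -0.625: f = -0.8633 < 0 → [-0.625, -0.5]
midpoint -0.5625: f = -0.2935 < 0 → [-0.5625, -0.5]
midpoint -0.53125: f = -0.0186 < 0 → [-0.53125, -0.5]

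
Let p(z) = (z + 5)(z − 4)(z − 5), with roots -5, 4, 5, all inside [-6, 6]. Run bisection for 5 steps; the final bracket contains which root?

z = 0 gives p = 100, positive; keep [-6, 0]
z = -3 gives p = 112, positive; keep [-6, -3]
z = -4.5 gives p = 40.375, positive; keep [-6, -4.5]
z = -5.25 gives p = -23.7031, negative; keep [-5.25, -4.5]
z = -4.875 gives p = 10.9551, positive; keep [-5.25, -4.875]

-5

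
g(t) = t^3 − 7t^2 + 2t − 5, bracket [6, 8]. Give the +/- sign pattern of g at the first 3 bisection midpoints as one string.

t = 7 gives g = 9, positive; keep [6, 7]
t = 6.5 gives g = -13.125, negative; keep [6.5, 7]
t = 6.75 gives g = -2.890625, negative; keep [6.75, 7]

+--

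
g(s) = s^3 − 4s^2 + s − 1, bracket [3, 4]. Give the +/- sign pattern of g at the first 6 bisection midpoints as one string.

--++--

m = 3.5, g(m) = -3.625 (−); new bracket [3.5, 4]
m = 3.75, g(m) = -0.765625 (−); new bracket [3.75, 4]
m = 3.875, g(m) = 0.998047 (+); new bracket [3.75, 3.875]
m = 3.8125, g(m) = 0.0872 (+); new bracket [3.75, 3.8125]
m = 3.78125, g(m) = -0.3464 (−); new bracket [3.78125, 3.8125]
m = 3.796875, g(m) = -0.1314 (−); new bracket [3.796875, 3.8125]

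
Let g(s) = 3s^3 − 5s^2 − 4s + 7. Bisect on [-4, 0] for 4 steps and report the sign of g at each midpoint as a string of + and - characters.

m = -2, g(m) = -29 (−); new bracket [-2, 0]
m = -1, g(m) = 3 (+); new bracket [-2, -1]
m = -1.5, g(m) = -8.375 (−); new bracket [-1.5, -1]
m = -1.25, g(m) = -1.6719 (−); new bracket [-1.25, -1]

-+--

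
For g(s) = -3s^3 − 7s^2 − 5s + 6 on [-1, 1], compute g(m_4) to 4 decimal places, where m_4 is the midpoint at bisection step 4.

s = 0 gives g = 6, positive; keep [0, 1]
s = 0.5 gives g = 1.375, positive; keep [0.5, 1]
s = 0.75 gives g = -2.953125, negative; keep [0.5, 0.75]
s = 0.625 gives g = -0.5918, negative; keep [0.5, 0.625]

-0.5918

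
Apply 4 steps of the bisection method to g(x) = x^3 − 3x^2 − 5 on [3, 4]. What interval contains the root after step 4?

x = 3.5 gives g = 1.125, positive; keep [3, 3.5]
x = 3.25 gives g = -2.359375, negative; keep [3.25, 3.5]
x = 3.375 gives g = -0.728516, negative; keep [3.375, 3.5]
x = 3.4375 gives g = 0.1697, positive; keep [3.375, 3.4375]

[3.375, 3.4375]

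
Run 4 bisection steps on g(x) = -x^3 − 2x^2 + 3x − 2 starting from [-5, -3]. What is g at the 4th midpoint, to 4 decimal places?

midpoint -4: g = 18 > 0 → [-4, -3]
midpoint -3.5: g = 5.875 > 0 → [-3.5, -3]
midpoint -3.25: g = 1.453125 > 0 → [-3.25, -3]
midpoint -3.125: g = -0.3887 < 0 → [-3.25, -3.125]

-0.3887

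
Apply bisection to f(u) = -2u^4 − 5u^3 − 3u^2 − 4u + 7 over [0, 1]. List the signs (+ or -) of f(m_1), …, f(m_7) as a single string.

m = 0.5, f(m) = 3.5 (+); new bracket [0.5, 1]
m = 0.75, f(m) = -0.429688 (−); new bracket [0.5, 0.75]
m = 0.625, f(m) = 1.802246 (+); new bracket [0.625, 0.75]
m = 0.6875, f(m) = 0.7605 (+); new bracket [0.6875, 0.75]
m = 0.71875, f(m) = 0.1849 (+); new bracket [0.71875, 0.75]
m = 0.734375, f(m) = -0.1174 (−); new bracket [0.71875, 0.734375]
m = 0.7265625, f(m) = 0.035 (+); new bracket [0.7265625, 0.734375]

+-+++-+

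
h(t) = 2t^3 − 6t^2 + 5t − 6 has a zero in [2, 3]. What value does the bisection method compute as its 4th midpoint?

m = 2.5, h(m) = 0.25 (+); new bracket [2, 2.5]
m = 2.25, h(m) = -2.34375 (−); new bracket [2.25, 2.5]
m = 2.375, h(m) = -1.175781 (−); new bracket [2.375, 2.5]
m = 2.4375, h(m) = -0.4966 (−); new bracket [2.4375, 2.5]

2.4375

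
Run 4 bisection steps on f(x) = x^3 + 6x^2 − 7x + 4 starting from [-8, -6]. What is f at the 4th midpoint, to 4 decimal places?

-3.2363

midpoint -7: f = 4 > 0 → [-8, -7]
midpoint -7.5: f = -27.875 < 0 → [-7.5, -7]
midpoint -7.25: f = -10.953125 < 0 → [-7.25, -7]
midpoint -7.125: f = -3.2363 < 0 → [-7.125, -7]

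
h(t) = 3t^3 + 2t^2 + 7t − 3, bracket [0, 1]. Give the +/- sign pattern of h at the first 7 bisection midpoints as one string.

midpoint 0.5: h = 1.375 > 0 → [0, 0.5]
midpoint 0.25: h = -1.078125 < 0 → [0.25, 0.5]
midpoint 0.375: h = 0.064453 > 0 → [0.25, 0.375]
midpoint 0.3125: h = -0.5256 < 0 → [0.3125, 0.375]
midpoint 0.34375: h = -0.2356 < 0 → [0.34375, 0.375]
midpoint 0.359375: h = -0.0868 < 0 → [0.359375, 0.375]
midpoint 0.3671875: h = -0.0115 < 0 → [0.3671875, 0.375]

+-+----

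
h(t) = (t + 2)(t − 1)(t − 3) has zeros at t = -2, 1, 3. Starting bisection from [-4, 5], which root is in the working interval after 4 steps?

h(0.5) = 3.125 > 0, so the root lies in [-4, 0.5]
h(-1.75) = 3.265625 > 0, so the root lies in [-4, -1.75]
h(-2.875) = -19.919922 < 0, so the root lies in [-2.875, -1.75]
h(-2.3125) = -5.4993 < 0, so the root lies in [-2.3125, -1.75]

-2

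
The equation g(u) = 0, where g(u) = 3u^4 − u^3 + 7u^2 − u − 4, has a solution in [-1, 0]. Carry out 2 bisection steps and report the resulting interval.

m = -0.5, g(m) = -1.4375 (−); new bracket [-1, -0.5]
m = -0.75, g(m) = 2.058594 (+); new bracket [-0.75, -0.5]

[-0.75, -0.5]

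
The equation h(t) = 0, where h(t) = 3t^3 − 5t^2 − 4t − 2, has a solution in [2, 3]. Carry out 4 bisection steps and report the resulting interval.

h(2.5) = 3.625 > 0, so the root lies in [2, 2.5]
h(2.25) = -2.140625 < 0, so the root lies in [2.25, 2.5]
h(2.375) = 0.486328 > 0, so the root lies in [2.25, 2.375]
h(2.3125) = -0.8889 < 0, so the root lies in [2.3125, 2.375]

[2.3125, 2.375]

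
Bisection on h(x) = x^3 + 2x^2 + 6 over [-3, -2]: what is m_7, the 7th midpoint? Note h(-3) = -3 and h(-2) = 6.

-2.7734375

x = -2.5 gives h = 2.875, positive; keep [-3, -2.5]
x = -2.75 gives h = 0.328125, positive; keep [-3, -2.75]
x = -2.875 gives h = -1.232422, negative; keep [-2.875, -2.75]
x = -2.8125 gives h = -0.427, negative; keep [-2.8125, -2.75]
x = -2.78125 gives h = -0.0432, negative; keep [-2.78125, -2.75]
x = -2.765625 gives h = 0.144, positive; keep [-2.78125, -2.765625]
x = -2.7734375 gives h = 0.0508, positive; keep [-2.78125, -2.7734375]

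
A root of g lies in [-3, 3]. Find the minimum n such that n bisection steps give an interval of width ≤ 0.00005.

Width after n steps is 6/2^n. Need 2^n ≥ 6/0.00005 = 120000.
2^16 = 65536 < 120000 ≤ 2^17 = 131072, so n = 17.

17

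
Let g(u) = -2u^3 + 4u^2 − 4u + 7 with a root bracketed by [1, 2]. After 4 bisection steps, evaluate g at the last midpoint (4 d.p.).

-0.2808

g(1.5) = 3.25 > 0, so the root lies in [1.5, 2]
g(1.75) = 1.53125 > 0, so the root lies in [1.75, 2]
g(1.875) = 0.378906 > 0, so the root lies in [1.875, 2]
g(1.9375) = -0.2808 < 0, so the root lies in [1.875, 1.9375]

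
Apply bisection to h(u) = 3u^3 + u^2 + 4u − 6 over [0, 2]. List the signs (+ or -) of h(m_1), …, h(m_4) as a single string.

+--+

u = 1 gives h = 2, positive; keep [0, 1]
u = 0.5 gives h = -3.375, negative; keep [0.5, 1]
u = 0.75 gives h = -1.171875, negative; keep [0.75, 1]
u = 0.875 gives h = 0.2754, positive; keep [0.75, 0.875]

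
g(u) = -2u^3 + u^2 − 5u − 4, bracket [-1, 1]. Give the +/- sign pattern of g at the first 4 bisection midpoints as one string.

--++

u = 0 gives g = -4, negative; keep [-1, 0]
u = -0.5 gives g = -1, negative; keep [-1, -0.5]
u = -0.75 gives g = 1.15625, positive; keep [-0.75, -0.5]
u = -0.625 gives g = 0.0039, positive; keep [-0.625, -0.5]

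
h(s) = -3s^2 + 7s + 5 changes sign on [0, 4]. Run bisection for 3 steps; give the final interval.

h(2) = 7 > 0, so the root lies in [2, 4]
h(3) = -1 < 0, so the root lies in [2, 3]
h(2.5) = 3.75 > 0, so the root lies in [2.5, 3]

[2.5, 3]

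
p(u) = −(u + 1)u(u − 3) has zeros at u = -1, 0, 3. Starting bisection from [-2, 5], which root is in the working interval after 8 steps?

u = 1.5 gives p = 5.625, positive; keep [1.5, 5]
u = 3.25 gives p = -3.453125, negative; keep [1.5, 3.25]
u = 2.375 gives p = 5.009766, positive; keep [2.375, 3.25]
u = 2.8125 gives p = 2.0105, positive; keep [2.8125, 3.25]
u = 3.03125 gives p = -0.3819, negative; keep [2.8125, 3.03125]
u = 2.921875 gives p = 0.8953, positive; keep [2.921875, 3.03125]
u = 2.9765625 gives p = 0.2774, positive; keep [2.9765625, 3.03125]
u = 3.00390625 gives p = -0.047, negative; keep [2.9765625, 3.00390625]

3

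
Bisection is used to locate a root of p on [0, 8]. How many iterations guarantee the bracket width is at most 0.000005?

21

Width after n steps is 8/2^n. Need 2^n ≥ 8/0.000005 = 1600000.
2^20 = 1048576 < 1600000 ≤ 2^21 = 2097152, so n = 21.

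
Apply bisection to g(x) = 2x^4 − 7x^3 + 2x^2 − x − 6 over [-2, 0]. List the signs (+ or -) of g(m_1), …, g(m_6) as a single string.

+--+++

x = -1 gives g = 6, positive; keep [-1, 0]
x = -0.5 gives g = -4, negative; keep [-1, -0.5]
x = -0.75 gives g = -0.539062, negative; keep [-1, -0.75]
x = -0.875 gives g = 2.2681, positive; keep [-0.875, -0.75]
x = -0.8125 gives g = 0.7591, positive; keep [-0.8125, -0.75]
x = -0.78125 gives g = 0.0849, positive; keep [-0.78125, -0.75]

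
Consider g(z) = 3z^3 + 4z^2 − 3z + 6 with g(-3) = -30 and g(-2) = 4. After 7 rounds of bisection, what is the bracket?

z = -2.5 gives g = -8.375, negative; keep [-2.5, -2]
z = -2.25 gives g = -1.171875, negative; keep [-2.25, -2]
z = -2.125 gives g = 1.650391, positive; keep [-2.25, -2.125]
z = -2.1875 gives g = 0.3005, positive; keep [-2.25, -2.1875]
z = -2.21875 gives g = -0.4201, negative; keep [-2.21875, -2.1875]
z = -2.203125 gives g = -0.0559, negative; keep [-2.203125, -2.1875]
z = -2.1953125 gives g = 0.1233, positive; keep [-2.203125, -2.1953125]

[-2.203125, -2.1953125]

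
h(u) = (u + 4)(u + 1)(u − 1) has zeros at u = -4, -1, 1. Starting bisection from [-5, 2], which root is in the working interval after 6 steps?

-4

u = -1.5 gives h = 3.125, positive; keep [-5, -1.5]
u = -3.25 gives h = 7.171875, positive; keep [-5, -3.25]
u = -4.125 gives h = -2.001953, negative; keep [-4.125, -3.25]
u = -3.6875 gives h = 3.9368, positive; keep [-4.125, -3.6875]
u = -3.90625 gives h = 1.3368, positive; keep [-4.125, -3.90625]
u = -4.015625 gives h = -0.2363, negative; keep [-4.015625, -3.90625]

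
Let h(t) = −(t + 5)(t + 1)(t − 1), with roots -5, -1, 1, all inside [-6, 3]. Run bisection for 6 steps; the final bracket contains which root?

-5

h(-1.5) = -4.375 < 0, so the root lies in [-6, -1.5]
h(-3.75) = -16.328125 < 0, so the root lies in [-6, -3.75]
h(-4.875) = -2.845703 < 0, so the root lies in [-6, -4.875]
h(-5.4375) = 12.4978 > 0, so the root lies in [-5.4375, -4.875]
h(-5.15625) = 3.998 > 0, so the root lies in [-5.15625, -4.875]
h(-5.015625) = 0.3774 > 0, so the root lies in [-5.015625, -4.875]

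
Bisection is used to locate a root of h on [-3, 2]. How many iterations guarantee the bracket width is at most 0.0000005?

Width after n steps is 5/2^n. Need 2^n ≥ 5/0.0000005 = 10000000.
2^23 = 8388608 < 10000000 ≤ 2^24 = 16777216, so n = 24.

24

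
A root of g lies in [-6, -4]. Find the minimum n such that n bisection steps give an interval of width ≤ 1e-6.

Width after n steps is 2/2^n. Need 2^n ≥ 2/1e-6 = 2000000.
2^20 = 1048576 < 2000000 ≤ 2^21 = 2097152, so n = 21.

21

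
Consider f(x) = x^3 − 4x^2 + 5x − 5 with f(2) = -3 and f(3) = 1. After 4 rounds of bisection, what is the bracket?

midpoint 2.5: f = -1.875 < 0 → [2.5, 3]
midpoint 2.75: f = -0.703125 < 0 → [2.75, 3]
midpoint 2.875: f = 0.076172 > 0 → [2.75, 2.875]
midpoint 2.8125: f = -0.3308 < 0 → [2.8125, 2.875]

[2.8125, 2.875]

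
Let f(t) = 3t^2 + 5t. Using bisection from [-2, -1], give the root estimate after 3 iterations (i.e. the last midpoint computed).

m = -1.5, f(m) = -0.75 (−); new bracket [-2, -1.5]
m = -1.75, f(m) = 0.4375 (+); new bracket [-1.75, -1.5]
m = -1.625, f(m) = -0.203125 (−); new bracket [-1.75, -1.625]

-1.625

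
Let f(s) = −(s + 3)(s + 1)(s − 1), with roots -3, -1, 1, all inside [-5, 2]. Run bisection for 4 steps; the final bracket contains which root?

-3

f(-1.5) = -1.875 < 0, so the root lies in [-5, -1.5]
f(-3.25) = 2.390625 > 0, so the root lies in [-3.25, -1.5]
f(-2.375) = -2.900391 < 0, so the root lies in [-3.25, -2.375]
f(-2.8125) = -1.2957 < 0, so the root lies in [-3.25, -2.8125]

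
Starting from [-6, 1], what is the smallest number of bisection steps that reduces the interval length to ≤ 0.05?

8

Width after n steps is 7/2^n. Need 2^n ≥ 7/0.05 = 140.
2^7 = 128 < 140 ≤ 2^8 = 256, so n = 8.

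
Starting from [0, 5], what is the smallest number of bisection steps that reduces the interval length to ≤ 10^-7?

26

Width after n steps is 5/2^n. Need 2^n ≥ 5/10^-7 = 50000000.
2^25 = 33554432 < 50000000 ≤ 2^26 = 67108864, so n = 26.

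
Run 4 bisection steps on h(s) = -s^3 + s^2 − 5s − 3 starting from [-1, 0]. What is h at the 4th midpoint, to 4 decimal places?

midpoint -0.5: h = -0.125 < 0 → [-1, -0.5]
midpoint -0.75: h = 1.734375 > 0 → [-0.75, -0.5]
midpoint -0.625: h = 0.759766 > 0 → [-0.625, -0.5]
midpoint -0.5625: h = 0.3069 > 0 → [-0.5625, -0.5]

0.3069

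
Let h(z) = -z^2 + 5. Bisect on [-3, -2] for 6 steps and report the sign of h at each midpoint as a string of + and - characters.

z = -2.5 gives h = -1.25, negative; keep [-2.5, -2]
z = -2.25 gives h = -0.0625, negative; keep [-2.25, -2]
z = -2.125 gives h = 0.484375, positive; keep [-2.25, -2.125]
z = -2.1875 gives h = 0.2148, positive; keep [-2.25, -2.1875]
z = -2.21875 gives h = 0.0771, positive; keep [-2.25, -2.21875]
z = -2.234375 gives h = 0.0076, positive; keep [-2.25, -2.234375]

--++++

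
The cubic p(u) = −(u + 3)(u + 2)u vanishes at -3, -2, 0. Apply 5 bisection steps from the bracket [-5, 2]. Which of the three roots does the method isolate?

0

p(-1.5) = 1.125 > 0, so the root lies in [-1.5, 2]
p(0.25) = -1.828125 < 0, so the root lies in [-1.5, 0.25]
p(-0.625) = 2.041016 > 0, so the root lies in [-0.625, 0.25]
p(-0.1875) = 0.9558 > 0, so the root lies in [-0.1875, 0.25]
p(0.03125) = -0.1924 < 0, so the root lies in [-0.1875, 0.03125]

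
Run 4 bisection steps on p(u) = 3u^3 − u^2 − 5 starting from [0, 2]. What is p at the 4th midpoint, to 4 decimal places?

0.9082

m = 1, p(m) = -3 (−); new bracket [1, 2]
m = 1.5, p(m) = 2.875 (+); new bracket [1, 1.5]
m = 1.25, p(m) = -0.703125 (−); new bracket [1.25, 1.5]
m = 1.375, p(m) = 0.9082 (+); new bracket [1.25, 1.375]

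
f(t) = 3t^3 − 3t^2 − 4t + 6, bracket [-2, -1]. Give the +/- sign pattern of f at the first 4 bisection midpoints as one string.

-+--

midpoint -1.5: f = -4.875 < 0 → [-1.5, -1]
midpoint -1.25: f = 0.453125 > 0 → [-1.5, -1.25]
midpoint -1.375: f = -1.970703 < 0 → [-1.375, -1.25]
midpoint -1.3125: f = -0.7009 < 0 → [-1.3125, -1.25]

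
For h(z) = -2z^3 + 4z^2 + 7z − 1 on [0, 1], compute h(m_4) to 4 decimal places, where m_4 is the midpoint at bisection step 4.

m = 0.5, h(m) = 3.25 (+); new bracket [0, 0.5]
m = 0.25, h(m) = 0.96875 (+); new bracket [0, 0.25]
m = 0.125, h(m) = -0.066406 (−); new bracket [0.125, 0.25]
m = 0.1875, h(m) = 0.4399 (+); new bracket [0.125, 0.1875]

0.4399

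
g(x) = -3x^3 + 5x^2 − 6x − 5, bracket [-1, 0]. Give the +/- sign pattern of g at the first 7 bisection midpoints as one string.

-++++--

midpoint -0.5: g = -0.375 < 0 → [-1, -0.5]
midpoint -0.75: g = 3.578125 > 0 → [-0.75, -0.5]
midpoint -0.625: g = 1.435547 > 0 → [-0.625, -0.5]
midpoint -0.5625: g = 0.491 > 0 → [-0.5625, -0.5]
midpoint -0.53125: g = 0.0484 > 0 → [-0.53125, -0.5]
midpoint -0.515625: g = -0.1656 < 0 → [-0.53125, -0.515625]
midpoint -0.5234375: g = -0.0592 < 0 → [-0.53125, -0.5234375]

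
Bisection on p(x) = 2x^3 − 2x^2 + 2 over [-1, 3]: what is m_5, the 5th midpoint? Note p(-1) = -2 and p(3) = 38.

-0.875

p(1) = 2 > 0, so the root lies in [-1, 1]
p(0) = 2 > 0, so the root lies in [-1, 0]
p(-0.5) = 1.25 > 0, so the root lies in [-1, -0.5]
p(-0.75) = 0.0312 > 0, so the root lies in [-1, -0.75]
p(-0.875) = -0.8711 < 0, so the root lies in [-0.875, -0.75]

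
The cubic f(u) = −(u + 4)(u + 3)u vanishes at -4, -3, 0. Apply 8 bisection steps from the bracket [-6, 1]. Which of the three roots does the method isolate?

0

m = -2.5, f(m) = 1.875 (+); new bracket [-2.5, 1]
m = -0.75, f(m) = 5.484375 (+); new bracket [-0.75, 1]
m = 0.125, f(m) = -1.611328 (−); new bracket [-0.75, 0.125]
m = -0.3125, f(m) = 3.0969 (+); new bracket [-0.3125, 0.125]
m = -0.09375, f(m) = 1.0643 (+); new bracket [-0.09375, 0.125]
m = 0.015625, f(m) = -0.1892 (−); new bracket [-0.09375, 0.015625]
m = -0.0390625, f(m) = 0.4581 (+); new bracket [-0.0390625, 0.015625]
m = -0.01171875, f(m) = 0.1397 (+); new bracket [-0.01171875, 0.015625]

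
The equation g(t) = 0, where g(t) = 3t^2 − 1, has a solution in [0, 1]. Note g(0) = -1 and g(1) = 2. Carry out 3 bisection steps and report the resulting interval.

m = 0.5, g(m) = -0.25 (−); new bracket [0.5, 1]
m = 0.75, g(m) = 0.6875 (+); new bracket [0.5, 0.75]
m = 0.625, g(m) = 0.171875 (+); new bracket [0.5, 0.625]

[0.5, 0.625]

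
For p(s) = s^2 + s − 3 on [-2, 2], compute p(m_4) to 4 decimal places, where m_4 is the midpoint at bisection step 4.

-0.1875

s = 0 gives p = -3, negative; keep [0, 2]
s = 1 gives p = -1, negative; keep [1, 2]
s = 1.5 gives p = 0.75, positive; keep [1, 1.5]
s = 1.25 gives p = -0.1875, negative; keep [1.25, 1.5]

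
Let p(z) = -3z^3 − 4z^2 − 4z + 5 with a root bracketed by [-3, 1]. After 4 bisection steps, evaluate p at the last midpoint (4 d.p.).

-1.5156

z = -1 gives p = 8, positive; keep [-1, 1]
z = 0 gives p = 5, positive; keep [0, 1]
z = 0.5 gives p = 1.625, positive; keep [0.5, 1]
z = 0.75 gives p = -1.5156, negative; keep [0.5, 0.75]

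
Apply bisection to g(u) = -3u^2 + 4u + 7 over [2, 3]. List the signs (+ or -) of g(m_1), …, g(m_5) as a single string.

-+-+-

g(2.5) = -1.75 < 0, so the root lies in [2, 2.5]
g(2.25) = 0.8125 > 0, so the root lies in [2.25, 2.5]
g(2.375) = -0.421875 < 0, so the root lies in [2.25, 2.375]
g(2.3125) = 0.207 > 0, so the root lies in [2.3125, 2.375]
g(2.34375) = -0.1045 < 0, so the root lies in [2.3125, 2.34375]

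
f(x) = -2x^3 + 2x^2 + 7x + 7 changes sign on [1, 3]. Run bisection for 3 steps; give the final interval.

[2.5, 2.75]

midpoint 2: f = 13 > 0 → [2, 3]
midpoint 2.5: f = 5.75 > 0 → [2.5, 3]
midpoint 2.75: f = -0.21875 < 0 → [2.5, 2.75]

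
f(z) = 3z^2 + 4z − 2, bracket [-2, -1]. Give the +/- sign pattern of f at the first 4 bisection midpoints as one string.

-+--

midpoint -1.5: f = -1.25 < 0 → [-2, -1.5]
midpoint -1.75: f = 0.1875 > 0 → [-1.75, -1.5]
midpoint -1.625: f = -0.578125 < 0 → [-1.75, -1.625]
midpoint -1.6875: f = -0.207 < 0 → [-1.75, -1.6875]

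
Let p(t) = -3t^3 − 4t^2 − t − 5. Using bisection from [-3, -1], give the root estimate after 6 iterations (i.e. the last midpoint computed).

-1.71875

t = -2 gives p = 5, positive; keep [-2, -1]
t = -1.5 gives p = -2.375, negative; keep [-2, -1.5]
t = -1.75 gives p = 0.578125, positive; keep [-1.75, -1.5]
t = -1.625 gives p = -1.0645, negative; keep [-1.75, -1.625]
t = -1.6875 gives p = -0.2869, negative; keep [-1.75, -1.6875]
t = -1.71875 gives p = 0.1344, positive; keep [-1.71875, -1.6875]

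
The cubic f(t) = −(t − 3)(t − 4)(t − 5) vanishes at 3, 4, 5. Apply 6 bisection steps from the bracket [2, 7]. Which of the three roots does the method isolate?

5

f(4.5) = 0.375 > 0, so the root lies in [4.5, 7]
f(5.75) = -3.609375 < 0, so the root lies in [4.5, 5.75]
f(5.125) = -0.298828 < 0, so the root lies in [4.5, 5.125]
f(4.8125) = 0.2761 > 0, so the root lies in [4.8125, 5.125]
f(4.96875) = 0.0596 > 0, so the root lies in [4.96875, 5.125]
f(5.046875) = -0.1004 < 0, so the root lies in [4.96875, 5.046875]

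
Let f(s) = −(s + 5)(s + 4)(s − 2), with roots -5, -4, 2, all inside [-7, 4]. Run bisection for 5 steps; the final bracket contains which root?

2

s = -1.5 gives f = 30.625, positive; keep [-1.5, 4]
s = 1.25 gives f = 24.609375, positive; keep [1.25, 4]
s = 2.625 gives f = -31.572266, negative; keep [1.25, 2.625]
s = 1.9375 gives f = 2.5745, positive; keep [1.9375, 2.625]
s = 2.28125 gives f = -12.8631, negative; keep [1.9375, 2.28125]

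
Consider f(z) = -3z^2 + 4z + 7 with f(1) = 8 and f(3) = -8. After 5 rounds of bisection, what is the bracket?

f(2) = 3 > 0, so the root lies in [2, 3]
f(2.5) = -1.75 < 0, so the root lies in [2, 2.5]
f(2.25) = 0.8125 > 0, so the root lies in [2.25, 2.5]
f(2.375) = -0.4219 < 0, so the root lies in [2.25, 2.375]
f(2.3125) = 0.207 > 0, so the root lies in [2.3125, 2.375]

[2.3125, 2.375]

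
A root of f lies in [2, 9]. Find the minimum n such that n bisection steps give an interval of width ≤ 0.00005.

Width after n steps is 7/2^n. Need 2^n ≥ 7/0.00005 = 140000.
2^17 = 131072 < 140000 ≤ 2^18 = 262144, so n = 18.

18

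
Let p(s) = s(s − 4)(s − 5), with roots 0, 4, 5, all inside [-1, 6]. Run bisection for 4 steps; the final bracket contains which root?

0

midpoint 2.5: p = 9.375 > 0 → [-1, 2.5]
midpoint 0.75: p = 10.359375 > 0 → [-1, 0.75]
midpoint -0.125: p = -2.642578 < 0 → [-0.125, 0.75]
midpoint 0.3125: p = 5.4016 > 0 → [-0.125, 0.3125]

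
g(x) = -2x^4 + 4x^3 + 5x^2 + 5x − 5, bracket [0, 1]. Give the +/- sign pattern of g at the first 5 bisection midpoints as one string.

-++-+

g(0.5) = -0.875 < 0, so the root lies in [0.5, 1]
g(0.75) = 2.617188 > 0, so the root lies in [0.5, 0.75]
g(0.625) = 0.749512 > 0, so the root lies in [0.5, 0.625]
g(0.5625) = -0.0938 < 0, so the root lies in [0.5625, 0.625]
g(0.59375) = 0.3202 > 0, so the root lies in [0.5625, 0.59375]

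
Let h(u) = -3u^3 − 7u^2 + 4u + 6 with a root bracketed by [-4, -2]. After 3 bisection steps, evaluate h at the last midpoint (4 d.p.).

midpoint -3: h = 12 > 0 → [-3, -2]
midpoint -2.5: h = -0.875 < 0 → [-3, -2.5]
midpoint -2.75: h = 4.453125 > 0 → [-2.75, -2.5]

4.4531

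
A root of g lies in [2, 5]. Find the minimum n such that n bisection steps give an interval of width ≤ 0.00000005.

26

Width after n steps is 3/2^n. Need 2^n ≥ 3/0.00000005 = 60000000.
2^25 = 33554432 < 60000000 ≤ 2^26 = 67108864, so n = 26.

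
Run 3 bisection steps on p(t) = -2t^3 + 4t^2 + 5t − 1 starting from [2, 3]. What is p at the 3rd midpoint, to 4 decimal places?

midpoint 2.5: p = 5.25 > 0 → [2.5, 3]
midpoint 2.75: p = 1.40625 > 0 → [2.75, 3]
midpoint 2.875: p = -1.089844 < 0 → [2.75, 2.875]

-1.0898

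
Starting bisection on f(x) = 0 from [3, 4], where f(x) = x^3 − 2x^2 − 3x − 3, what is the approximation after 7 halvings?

midpoint 3.5: f = 4.875 > 0 → [3, 3.5]
midpoint 3.25: f = 0.453125 > 0 → [3, 3.25]
midpoint 3.125: f = -1.388672 < 0 → [3.125, 3.25]
midpoint 3.1875: f = -0.4973 < 0 → [3.1875, 3.25]
midpoint 3.21875: f = -0.0296 < 0 → [3.21875, 3.25]
midpoint 3.234375: f = 0.2099 > 0 → [3.21875, 3.234375]
midpoint 3.2265625: f = 0.0897 > 0 → [3.21875, 3.2265625]

3.2265625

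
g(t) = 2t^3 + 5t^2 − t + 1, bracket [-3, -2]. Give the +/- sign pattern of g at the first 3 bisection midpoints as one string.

m = -2.5, g(m) = 3.5 (+); new bracket [-3, -2.5]
m = -2.75, g(m) = -0.03125 (−); new bracket [-2.75, -2.5]
m = -2.625, g(m) = 1.902344 (+); new bracket [-2.75, -2.625]

+-+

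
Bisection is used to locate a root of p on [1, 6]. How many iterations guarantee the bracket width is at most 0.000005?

Width after n steps is 5/2^n. Need 2^n ≥ 5/0.000005 = 1000000.
2^19 = 524288 < 1000000 ≤ 2^20 = 1048576, so n = 20.

20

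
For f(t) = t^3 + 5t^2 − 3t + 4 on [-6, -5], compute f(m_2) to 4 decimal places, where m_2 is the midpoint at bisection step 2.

t = -5.5 gives f = 5.375, positive; keep [-6, -5.5]
t = -5.75 gives f = -3.546875, negative; keep [-5.75, -5.5]

-3.5469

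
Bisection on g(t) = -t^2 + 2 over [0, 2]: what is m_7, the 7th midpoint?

t = 1 gives g = 1, positive; keep [1, 2]
t = 1.5 gives g = -0.25, negative; keep [1, 1.5]
t = 1.25 gives g = 0.4375, positive; keep [1.25, 1.5]
t = 1.375 gives g = 0.1094, positive; keep [1.375, 1.5]
t = 1.4375 gives g = -0.0664, negative; keep [1.375, 1.4375]
t = 1.40625 gives g = 0.0225, positive; keep [1.40625, 1.4375]
t = 1.421875 gives g = -0.0217, negative; keep [1.40625, 1.421875]

1.421875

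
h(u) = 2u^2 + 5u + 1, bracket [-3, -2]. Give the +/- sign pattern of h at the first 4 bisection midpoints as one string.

+-++

h(-2.5) = 1 > 0, so the root lies in [-2.5, -2]
h(-2.25) = -0.125 < 0, so the root lies in [-2.5, -2.25]
h(-2.375) = 0.40625 > 0, so the root lies in [-2.375, -2.25]
h(-2.3125) = 0.1328 > 0, so the root lies in [-2.3125, -2.25]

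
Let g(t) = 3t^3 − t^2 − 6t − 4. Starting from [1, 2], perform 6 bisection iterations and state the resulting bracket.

[1.8125, 1.828125]

midpoint 1.5: g = -5.125 < 0 → [1.5, 2]
midpoint 1.75: g = -1.484375 < 0 → [1.75, 2]
midpoint 1.875: g = 1.009766 > 0 → [1.75, 1.875]
midpoint 1.8125: g = -0.2971 < 0 → [1.8125, 1.875]
midpoint 1.84375: g = 0.3411 > 0 → [1.8125, 1.84375]
midpoint 1.828125: g = 0.0182 > 0 → [1.8125, 1.828125]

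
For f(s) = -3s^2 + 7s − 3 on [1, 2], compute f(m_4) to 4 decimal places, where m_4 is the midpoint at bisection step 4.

midpoint 1.5: f = 0.75 > 0 → [1.5, 2]
midpoint 1.75: f = 0.0625 > 0 → [1.75, 2]
midpoint 1.875: f = -0.421875 < 0 → [1.75, 1.875]
midpoint 1.8125: f = -0.168 < 0 → [1.75, 1.8125]

-0.1680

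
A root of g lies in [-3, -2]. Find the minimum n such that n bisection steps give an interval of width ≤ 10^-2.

Width after n steps is 1/2^n. Need 2^n ≥ 1/10^-2 = 100.
2^6 = 64 < 100 ≤ 2^7 = 128, so n = 7.

7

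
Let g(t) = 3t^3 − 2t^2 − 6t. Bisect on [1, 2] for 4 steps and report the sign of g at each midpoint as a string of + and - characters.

midpoint 1.5: g = -3.375 < 0 → [1.5, 2]
midpoint 1.75: g = -0.546875 < 0 → [1.75, 2]
midpoint 1.875: g = 1.494141 > 0 → [1.75, 1.875]
midpoint 1.8125: g = 0.4177 > 0 → [1.75, 1.8125]

--++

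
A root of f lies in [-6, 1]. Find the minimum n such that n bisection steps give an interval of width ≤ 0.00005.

Width after n steps is 7/2^n. Need 2^n ≥ 7/0.00005 = 140000.
2^17 = 131072 < 140000 ≤ 2^18 = 262144, so n = 18.

18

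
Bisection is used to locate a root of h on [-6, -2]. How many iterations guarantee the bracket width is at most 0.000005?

Width after n steps is 4/2^n. Need 2^n ≥ 4/0.000005 = 800000.
2^19 = 524288 < 800000 ≤ 2^20 = 1048576, so n = 20.

20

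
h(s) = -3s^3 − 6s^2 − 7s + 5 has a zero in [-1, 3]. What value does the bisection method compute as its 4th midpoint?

s = 1 gives h = -11, negative; keep [-1, 1]
s = 0 gives h = 5, positive; keep [0, 1]
s = 0.5 gives h = -0.375, negative; keep [0, 0.5]
s = 0.25 gives h = 2.8281, positive; keep [0.25, 0.5]

0.25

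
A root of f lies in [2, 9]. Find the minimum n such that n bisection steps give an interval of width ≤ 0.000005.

21

Width after n steps is 7/2^n. Need 2^n ≥ 7/0.000005 = 1400000.
2^20 = 1048576 < 1400000 ≤ 2^21 = 2097152, so n = 21.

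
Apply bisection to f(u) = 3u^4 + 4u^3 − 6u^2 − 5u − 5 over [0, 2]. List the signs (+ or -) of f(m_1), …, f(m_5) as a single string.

u = 1 gives f = -9, negative; keep [1, 2]
u = 1.5 gives f = 2.6875, positive; keep [1, 1.5]
u = 1.25 gives f = -5.488281, negative; keep [1.25, 1.5]
u = 1.375 gives f = -2.0969, negative; keep [1.375, 1.5]
u = 1.4375 gives f = 0.106, positive; keep [1.375, 1.4375]

-+--+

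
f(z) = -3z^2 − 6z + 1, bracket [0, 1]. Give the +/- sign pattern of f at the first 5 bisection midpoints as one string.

--+--

midpoint 0.5: f = -2.75 < 0 → [0, 0.5]
midpoint 0.25: f = -0.6875 < 0 → [0, 0.25]
midpoint 0.125: f = 0.203125 > 0 → [0.125, 0.25]
midpoint 0.1875: f = -0.2305 < 0 → [0.125, 0.1875]
midpoint 0.15625: f = -0.0107 < 0 → [0.125, 0.15625]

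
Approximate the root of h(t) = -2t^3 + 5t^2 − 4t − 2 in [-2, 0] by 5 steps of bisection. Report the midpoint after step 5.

-0.3125

m = -1, h(m) = 9 (+); new bracket [-1, 0]
m = -0.5, h(m) = 1.5 (+); new bracket [-0.5, 0]
m = -0.25, h(m) = -0.65625 (−); new bracket [-0.5, -0.25]
m = -0.375, h(m) = 0.3086 (+); new bracket [-0.375, -0.25]
m = -0.3125, h(m) = -0.2007 (−); new bracket [-0.375, -0.3125]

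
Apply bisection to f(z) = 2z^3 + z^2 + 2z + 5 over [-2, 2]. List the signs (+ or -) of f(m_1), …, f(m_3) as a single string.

m = 0, f(m) = 5 (+); new bracket [-2, 0]
m = -1, f(m) = 2 (+); new bracket [-2, -1]
m = -1.5, f(m) = -2.5 (−); new bracket [-1.5, -1]

++-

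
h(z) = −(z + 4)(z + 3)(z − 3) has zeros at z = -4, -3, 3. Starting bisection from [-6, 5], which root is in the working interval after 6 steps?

m = -0.5, h(m) = 30.625 (+); new bracket [-0.5, 5]
m = 2.25, h(m) = 24.609375 (+); new bracket [2.25, 5]
m = 3.625, h(m) = -31.572266 (−); new bracket [2.25, 3.625]
m = 2.9375, h(m) = 2.5745 (+); new bracket [2.9375, 3.625]
m = 3.28125, h(m) = -12.8631 (−); new bracket [2.9375, 3.28125]
m = 3.109375, h(m) = -4.7506 (−); new bracket [2.9375, 3.109375]

3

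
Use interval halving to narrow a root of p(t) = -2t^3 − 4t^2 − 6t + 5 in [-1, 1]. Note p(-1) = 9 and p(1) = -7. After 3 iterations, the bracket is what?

[0.5, 0.75]

midpoint 0: p = 5 > 0 → [0, 1]
midpoint 0.5: p = 0.75 > 0 → [0.5, 1]
midpoint 0.75: p = -2.59375 < 0 → [0.5, 0.75]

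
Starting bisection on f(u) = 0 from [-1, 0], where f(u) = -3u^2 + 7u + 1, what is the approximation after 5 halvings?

midpoint -0.5: f = -3.25 < 0 → [-0.5, 0]
midpoint -0.25: f = -0.9375 < 0 → [-0.25, 0]
midpoint -0.125: f = 0.078125 > 0 → [-0.25, -0.125]
midpoint -0.1875: f = -0.418 < 0 → [-0.1875, -0.125]
midpoint -0.15625: f = -0.167 < 0 → [-0.15625, -0.125]

-0.15625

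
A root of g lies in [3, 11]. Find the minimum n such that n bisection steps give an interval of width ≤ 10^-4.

17

Width after n steps is 8/2^n. Need 2^n ≥ 8/10^-4 = 80000.
2^16 = 65536 < 80000 ≤ 2^17 = 131072, so n = 17.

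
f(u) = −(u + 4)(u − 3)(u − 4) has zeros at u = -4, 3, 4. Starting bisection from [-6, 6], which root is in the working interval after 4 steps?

-4

f(0) = -48 < 0, so the root lies in [-6, 0]
f(-3) = -42 < 0, so the root lies in [-6, -3]
f(-4.5) = 31.875 > 0, so the root lies in [-4.5, -3]
f(-3.75) = -13.0781 < 0, so the root lies in [-4.5, -3.75]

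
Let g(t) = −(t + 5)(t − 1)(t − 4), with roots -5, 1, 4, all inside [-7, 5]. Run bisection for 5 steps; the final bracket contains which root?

g(-1) = -40 < 0, so the root lies in [-7, -1]
g(-4) = -40 < 0, so the root lies in [-7, -4]
g(-5.5) = 30.875 > 0, so the root lies in [-5.5, -4]
g(-4.75) = -12.5781 < 0, so the root lies in [-5.5, -4.75]
g(-5.125) = 6.9863 > 0, so the root lies in [-5.125, -4.75]

-5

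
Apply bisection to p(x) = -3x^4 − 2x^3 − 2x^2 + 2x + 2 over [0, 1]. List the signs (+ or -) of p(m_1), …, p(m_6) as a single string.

x = 0.5 gives p = 2.0625, positive; keep [0.5, 1]
x = 0.75 gives p = 0.582031, positive; keep [0.75, 1]
x = 0.875 gives p = -0.879639, negative; keep [0.75, 0.875]
x = 0.8125 gives p = -0.0755, negative; keep [0.75, 0.8125]
x = 0.78125 gives p = 0.2705, positive; keep [0.78125, 0.8125]
x = 0.796875 gives p = 0.102, positive; keep [0.796875, 0.8125]

++--++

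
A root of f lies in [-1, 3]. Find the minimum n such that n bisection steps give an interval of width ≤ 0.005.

Width after n steps is 4/2^n. Need 2^n ≥ 4/0.005 = 800.
2^9 = 512 < 800 ≤ 2^10 = 1024, so n = 10.

10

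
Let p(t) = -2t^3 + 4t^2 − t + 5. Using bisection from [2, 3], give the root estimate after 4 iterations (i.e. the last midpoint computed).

2.3125

t = 2.5 gives p = -3.75, negative; keep [2, 2.5]
t = 2.25 gives p = 0.21875, positive; keep [2.25, 2.5]
t = 2.375 gives p = -1.605469, negative; keep [2.25, 2.375]
t = 2.3125 gives p = -0.6548, negative; keep [2.25, 2.3125]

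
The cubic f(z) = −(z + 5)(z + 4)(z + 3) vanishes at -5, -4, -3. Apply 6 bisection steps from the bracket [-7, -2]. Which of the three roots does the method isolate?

-5

z = -4.5 gives f = -0.375, negative; keep [-7, -4.5]
z = -5.75 gives f = 3.609375, positive; keep [-5.75, -4.5]
z = -5.125 gives f = 0.298828, positive; keep [-5.125, -4.5]
z = -4.8125 gives f = -0.2761, negative; keep [-5.125, -4.8125]
z = -4.96875 gives f = -0.0596, negative; keep [-5.125, -4.96875]
z = -5.046875 gives f = 0.1004, positive; keep [-5.046875, -4.96875]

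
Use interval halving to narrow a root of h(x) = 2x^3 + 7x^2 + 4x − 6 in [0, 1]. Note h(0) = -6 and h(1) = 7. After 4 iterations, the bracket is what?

[0.625, 0.6875]

midpoint 0.5: h = -2 < 0 → [0.5, 1]
midpoint 0.75: h = 1.78125 > 0 → [0.5, 0.75]
midpoint 0.625: h = -0.277344 < 0 → [0.625, 0.75]
midpoint 0.6875: h = 0.7085 > 0 → [0.625, 0.6875]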